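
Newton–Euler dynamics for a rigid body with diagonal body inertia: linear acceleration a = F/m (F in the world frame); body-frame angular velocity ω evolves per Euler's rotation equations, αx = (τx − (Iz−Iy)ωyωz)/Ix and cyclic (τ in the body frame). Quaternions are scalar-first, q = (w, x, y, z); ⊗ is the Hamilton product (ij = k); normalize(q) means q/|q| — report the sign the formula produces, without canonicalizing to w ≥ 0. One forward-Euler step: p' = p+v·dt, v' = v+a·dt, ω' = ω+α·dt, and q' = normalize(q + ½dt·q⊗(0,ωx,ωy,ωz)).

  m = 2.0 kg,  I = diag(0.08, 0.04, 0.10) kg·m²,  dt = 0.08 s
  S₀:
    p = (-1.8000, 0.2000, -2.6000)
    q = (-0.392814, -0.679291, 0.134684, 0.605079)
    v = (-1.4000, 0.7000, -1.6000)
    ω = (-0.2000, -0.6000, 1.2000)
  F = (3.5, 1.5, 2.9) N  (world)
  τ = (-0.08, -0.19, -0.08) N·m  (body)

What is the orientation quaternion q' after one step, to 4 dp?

q' = (-0.4234, -0.6542, 0.1716, 0.6027)

2q̇ = q⊗(0,ω) = (-0.7811426, 0.6032310, 0.9298218, -0.0368654)
q' = normalize(q + ½dt·q⊗(0,ω)) = (-0.4234, -0.6542, 0.1716, 0.6027)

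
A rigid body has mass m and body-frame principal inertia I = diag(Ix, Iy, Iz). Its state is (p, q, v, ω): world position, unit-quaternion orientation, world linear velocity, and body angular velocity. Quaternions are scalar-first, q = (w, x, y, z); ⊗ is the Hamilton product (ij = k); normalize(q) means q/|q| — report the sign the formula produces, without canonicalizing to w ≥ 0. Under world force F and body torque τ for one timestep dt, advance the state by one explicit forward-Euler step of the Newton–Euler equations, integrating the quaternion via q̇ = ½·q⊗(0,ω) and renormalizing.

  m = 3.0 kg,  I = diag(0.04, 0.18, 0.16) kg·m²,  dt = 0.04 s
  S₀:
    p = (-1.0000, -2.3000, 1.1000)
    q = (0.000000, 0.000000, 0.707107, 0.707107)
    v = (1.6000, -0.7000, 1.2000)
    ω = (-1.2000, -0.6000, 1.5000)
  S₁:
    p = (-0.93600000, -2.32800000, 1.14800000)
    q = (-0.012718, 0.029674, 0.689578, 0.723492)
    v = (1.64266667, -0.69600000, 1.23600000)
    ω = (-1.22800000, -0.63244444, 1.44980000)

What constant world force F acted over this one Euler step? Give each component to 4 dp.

F = (3.2000, 0.3000, 2.7000)

Δv = v₁−v₀ = (0.04266667, 0.00400000, 0.03600000)
applied force F = (3.2000, 0.3000, 2.7000)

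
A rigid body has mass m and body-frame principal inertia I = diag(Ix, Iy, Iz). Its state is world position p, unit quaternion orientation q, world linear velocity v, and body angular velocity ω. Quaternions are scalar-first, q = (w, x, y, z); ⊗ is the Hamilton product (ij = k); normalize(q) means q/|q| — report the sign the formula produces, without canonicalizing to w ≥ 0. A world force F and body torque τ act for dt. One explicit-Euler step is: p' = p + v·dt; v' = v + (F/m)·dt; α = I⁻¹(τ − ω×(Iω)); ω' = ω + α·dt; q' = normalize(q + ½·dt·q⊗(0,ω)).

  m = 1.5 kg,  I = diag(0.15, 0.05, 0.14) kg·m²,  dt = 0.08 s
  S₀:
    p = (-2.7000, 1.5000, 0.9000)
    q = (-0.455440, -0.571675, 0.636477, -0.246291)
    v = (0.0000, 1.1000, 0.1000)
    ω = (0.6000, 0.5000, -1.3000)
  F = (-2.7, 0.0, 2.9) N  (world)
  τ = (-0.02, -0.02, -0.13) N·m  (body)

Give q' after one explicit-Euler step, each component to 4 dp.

2q̇ = q⊗(0,ω) = (-0.2954118, -0.9775386, -1.1186721, -0.0756517)
q' = normalize(q + ½dt·q⊗(0,ω)) = (-0.4664, -0.6097, 0.5906, -0.2489)

q' = (-0.4664, -0.6097, 0.5906, -0.2489)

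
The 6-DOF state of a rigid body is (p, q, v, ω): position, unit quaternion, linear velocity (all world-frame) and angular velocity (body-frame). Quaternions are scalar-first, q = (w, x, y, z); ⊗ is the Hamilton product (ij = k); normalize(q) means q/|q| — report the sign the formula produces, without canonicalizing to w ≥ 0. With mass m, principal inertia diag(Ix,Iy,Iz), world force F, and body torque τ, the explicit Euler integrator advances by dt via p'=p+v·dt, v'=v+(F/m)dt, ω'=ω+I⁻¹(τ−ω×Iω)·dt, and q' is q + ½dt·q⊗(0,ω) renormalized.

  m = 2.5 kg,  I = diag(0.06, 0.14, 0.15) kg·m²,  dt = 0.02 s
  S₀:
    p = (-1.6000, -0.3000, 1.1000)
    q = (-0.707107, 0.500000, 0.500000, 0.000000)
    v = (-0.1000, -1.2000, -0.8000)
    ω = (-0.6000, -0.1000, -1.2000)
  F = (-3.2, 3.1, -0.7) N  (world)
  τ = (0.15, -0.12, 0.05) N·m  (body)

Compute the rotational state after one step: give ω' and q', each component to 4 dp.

gyro term ω×Iω = (0.0012, -0.0648, 0.0048)
(τ − ω×Iω)/I = (2.4800, -0.3943, 0.3013)
ω + α·dt = (-0.5504, -0.1079, -1.1940)
q⊗(0,ω) = (0.3500000, -0.1757358, 0.6707107, 1.0985284)
q' = normalize(q + ½dt·q⊗(0,ω)) = (-0.7035, 0.4982, 0.5067, 0.0110)

ω' = (-0.5504, -0.1079, -1.1940)
q' = (-0.7035, 0.4982, 0.5067, 0.0110)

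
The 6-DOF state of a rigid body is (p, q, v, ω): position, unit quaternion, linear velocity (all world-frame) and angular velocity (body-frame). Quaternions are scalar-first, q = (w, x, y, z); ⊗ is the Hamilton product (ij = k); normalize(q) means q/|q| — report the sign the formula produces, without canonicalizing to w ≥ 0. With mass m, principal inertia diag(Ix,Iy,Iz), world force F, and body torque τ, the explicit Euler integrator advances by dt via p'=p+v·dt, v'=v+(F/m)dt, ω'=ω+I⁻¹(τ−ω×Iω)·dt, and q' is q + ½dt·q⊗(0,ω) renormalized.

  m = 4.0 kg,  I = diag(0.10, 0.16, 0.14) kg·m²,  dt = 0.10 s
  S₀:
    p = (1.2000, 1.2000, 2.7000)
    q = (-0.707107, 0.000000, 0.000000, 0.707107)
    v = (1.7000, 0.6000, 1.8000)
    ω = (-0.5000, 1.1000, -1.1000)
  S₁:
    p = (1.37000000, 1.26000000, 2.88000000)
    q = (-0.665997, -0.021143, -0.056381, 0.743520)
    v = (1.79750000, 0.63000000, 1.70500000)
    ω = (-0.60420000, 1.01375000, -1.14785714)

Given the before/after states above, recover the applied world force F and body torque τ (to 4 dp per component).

F = (3.9000, 1.2000, -3.8000)
τ = (-0.0800, -0.1600, -0.1000)

Δv = v₁−v₀ = (0.09750000, 0.03000000, -0.09500000)
applied force F = (3.9000, 1.2000, -3.8000)
ω₁ − ω₀ = (-0.10420000, -0.08625000, -0.04785714)
precession coupling = (0.0242, -0.0220, -0.0330)
τ = I·(Δω/dt) + ω₀×(Iω₀) = (-0.0800, -0.1600, -0.1000)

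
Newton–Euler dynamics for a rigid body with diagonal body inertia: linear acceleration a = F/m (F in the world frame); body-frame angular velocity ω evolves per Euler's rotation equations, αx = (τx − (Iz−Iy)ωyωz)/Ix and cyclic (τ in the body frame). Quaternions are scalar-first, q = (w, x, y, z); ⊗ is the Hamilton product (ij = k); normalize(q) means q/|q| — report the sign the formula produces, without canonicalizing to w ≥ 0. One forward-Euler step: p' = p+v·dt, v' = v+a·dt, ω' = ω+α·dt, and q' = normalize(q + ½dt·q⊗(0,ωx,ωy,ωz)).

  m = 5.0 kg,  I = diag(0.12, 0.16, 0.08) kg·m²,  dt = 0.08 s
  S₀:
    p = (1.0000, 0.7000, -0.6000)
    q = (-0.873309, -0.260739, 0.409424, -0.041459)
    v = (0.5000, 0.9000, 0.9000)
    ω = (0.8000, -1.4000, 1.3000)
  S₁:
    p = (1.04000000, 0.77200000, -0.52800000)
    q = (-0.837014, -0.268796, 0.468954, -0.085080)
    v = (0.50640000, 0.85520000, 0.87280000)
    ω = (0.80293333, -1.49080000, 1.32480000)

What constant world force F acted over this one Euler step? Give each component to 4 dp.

velocity change Δv = (0.00640000, -0.04480000, -0.02720000)
F = m·Δv/dt = (0.4000, -2.8000, -1.7000)

F = (0.4000, -2.8000, -1.7000)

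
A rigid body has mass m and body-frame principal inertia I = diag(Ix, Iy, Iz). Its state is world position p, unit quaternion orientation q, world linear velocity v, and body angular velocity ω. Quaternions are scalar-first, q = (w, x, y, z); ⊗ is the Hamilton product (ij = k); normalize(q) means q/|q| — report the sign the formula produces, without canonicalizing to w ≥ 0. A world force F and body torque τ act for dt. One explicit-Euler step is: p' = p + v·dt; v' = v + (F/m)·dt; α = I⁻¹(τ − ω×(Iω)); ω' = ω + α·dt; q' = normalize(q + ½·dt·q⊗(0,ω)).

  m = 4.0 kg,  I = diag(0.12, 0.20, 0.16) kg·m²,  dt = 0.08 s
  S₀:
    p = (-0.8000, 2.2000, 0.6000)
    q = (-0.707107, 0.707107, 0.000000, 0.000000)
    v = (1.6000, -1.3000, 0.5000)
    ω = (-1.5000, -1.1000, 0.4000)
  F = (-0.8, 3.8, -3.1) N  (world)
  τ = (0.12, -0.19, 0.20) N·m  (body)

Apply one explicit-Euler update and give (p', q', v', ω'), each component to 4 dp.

α = I⁻¹(τ − ω×Iω) = (0.8533, -1.0700, 0.4250)
ω' = ω + α·dt = (-1.4317, -1.1856, 0.4340)
Hamilton product q⊗(0,ω) = (1.0606605, 1.0606605, 0.4949749, -1.0606605)
q' = normalize(q + ½dt·q⊗(0,ω)) = (-0.6628, 0.7474, 0.0197, -0.0423)
p' = p + v·dt = (-0.6720, 2.0960, 0.6400)
v + (F/m)dt = (1.5840, -1.2240, 0.4380)

p' = (-0.6720, 2.0960, 0.6400)
q' = (-0.6628, 0.7474, 0.0197, -0.0423)
v' = (1.5840, -1.2240, 0.4380)
ω' = (-1.4317, -1.1856, 0.4340)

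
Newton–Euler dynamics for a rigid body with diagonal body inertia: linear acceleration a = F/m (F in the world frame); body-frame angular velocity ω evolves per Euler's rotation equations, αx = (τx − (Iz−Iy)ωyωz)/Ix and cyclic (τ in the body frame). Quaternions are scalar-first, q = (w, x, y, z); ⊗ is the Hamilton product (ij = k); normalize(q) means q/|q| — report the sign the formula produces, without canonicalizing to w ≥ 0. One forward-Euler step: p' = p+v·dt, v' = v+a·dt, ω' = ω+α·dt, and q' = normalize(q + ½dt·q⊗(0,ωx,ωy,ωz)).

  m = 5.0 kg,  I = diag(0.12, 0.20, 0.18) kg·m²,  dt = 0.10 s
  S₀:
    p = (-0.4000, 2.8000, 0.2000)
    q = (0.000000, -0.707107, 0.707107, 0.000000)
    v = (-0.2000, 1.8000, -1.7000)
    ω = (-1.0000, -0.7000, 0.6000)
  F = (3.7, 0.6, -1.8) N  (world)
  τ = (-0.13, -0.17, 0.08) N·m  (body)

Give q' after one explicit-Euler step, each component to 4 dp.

q' = (-0.0106, -0.6843, 0.7266, 0.0600)

q⊗(0,ω) = (-0.2121321, 0.4242642, 0.4242642, 1.2020819)
updated quaternion q' = (-0.0106, -0.6843, 0.7266, 0.0600)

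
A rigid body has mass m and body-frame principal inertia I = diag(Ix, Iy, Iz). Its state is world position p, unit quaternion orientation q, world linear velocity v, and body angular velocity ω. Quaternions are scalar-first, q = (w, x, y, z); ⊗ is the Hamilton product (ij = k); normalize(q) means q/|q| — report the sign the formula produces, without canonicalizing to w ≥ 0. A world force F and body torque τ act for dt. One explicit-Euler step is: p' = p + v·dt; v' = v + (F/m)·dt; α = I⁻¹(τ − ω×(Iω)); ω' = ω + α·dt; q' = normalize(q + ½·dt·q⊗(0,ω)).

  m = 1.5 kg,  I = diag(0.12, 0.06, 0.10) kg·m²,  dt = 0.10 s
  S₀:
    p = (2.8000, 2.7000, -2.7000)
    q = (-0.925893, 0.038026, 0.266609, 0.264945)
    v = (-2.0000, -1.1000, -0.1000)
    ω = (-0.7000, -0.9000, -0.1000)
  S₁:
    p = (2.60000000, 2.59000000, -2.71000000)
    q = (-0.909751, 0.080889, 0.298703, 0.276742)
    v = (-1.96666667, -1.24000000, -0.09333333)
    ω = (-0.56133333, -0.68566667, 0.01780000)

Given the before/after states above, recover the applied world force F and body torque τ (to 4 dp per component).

Δv = v₁−v₀ = (0.03333333, -0.14000000, 0.00666667)
m·(v₁−v₀)/dt = (0.5000, -2.1000, 0.1000)
rate change Δω = (0.13866667, 0.21433333, 0.11780000)
I·α + gyro = (0.1700, 0.1300, 0.0800)

F = (0.5000, -2.1000, 0.1000)
τ = (0.1700, 0.1300, 0.0800)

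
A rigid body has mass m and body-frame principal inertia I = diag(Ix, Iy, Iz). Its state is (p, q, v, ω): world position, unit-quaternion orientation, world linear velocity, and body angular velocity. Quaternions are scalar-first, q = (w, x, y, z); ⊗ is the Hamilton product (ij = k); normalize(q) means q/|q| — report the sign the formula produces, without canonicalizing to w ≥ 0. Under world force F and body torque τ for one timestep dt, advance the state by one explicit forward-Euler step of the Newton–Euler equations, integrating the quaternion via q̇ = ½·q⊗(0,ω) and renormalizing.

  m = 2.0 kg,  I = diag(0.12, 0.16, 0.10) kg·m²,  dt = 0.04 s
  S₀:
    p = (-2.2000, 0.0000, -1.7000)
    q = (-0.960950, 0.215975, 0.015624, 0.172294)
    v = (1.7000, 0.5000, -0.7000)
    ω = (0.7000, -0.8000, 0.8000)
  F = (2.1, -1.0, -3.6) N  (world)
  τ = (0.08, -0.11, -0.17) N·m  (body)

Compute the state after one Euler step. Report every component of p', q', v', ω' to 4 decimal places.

a = F/m = (1.0500, -0.5000, -1.8000)
p + v·dt = (-2.1320, 0.0200, -1.7280)
v + (F/m)dt = (1.7420, 0.4800, -0.7720)
(τ − ω×Iω)/I = (0.3467, -0.7575, -1.4760)
new body rate ω' = (0.7139, -0.8303, 0.7410)
Hamilton product q⊗(0,ω) = (-0.2765185, -0.5223306, 0.7165858, -0.9524768)
q + ½dt·q⊗(0,ω), renormalized = (-0.9661, 0.2055, 0.0299, 0.1532)

p' = (-2.1320, 0.0200, -1.7280)
q' = (-0.9661, 0.2055, 0.0299, 0.1532)
v' = (1.7420, 0.4800, -0.7720)
ω' = (0.7139, -0.8303, 0.7410)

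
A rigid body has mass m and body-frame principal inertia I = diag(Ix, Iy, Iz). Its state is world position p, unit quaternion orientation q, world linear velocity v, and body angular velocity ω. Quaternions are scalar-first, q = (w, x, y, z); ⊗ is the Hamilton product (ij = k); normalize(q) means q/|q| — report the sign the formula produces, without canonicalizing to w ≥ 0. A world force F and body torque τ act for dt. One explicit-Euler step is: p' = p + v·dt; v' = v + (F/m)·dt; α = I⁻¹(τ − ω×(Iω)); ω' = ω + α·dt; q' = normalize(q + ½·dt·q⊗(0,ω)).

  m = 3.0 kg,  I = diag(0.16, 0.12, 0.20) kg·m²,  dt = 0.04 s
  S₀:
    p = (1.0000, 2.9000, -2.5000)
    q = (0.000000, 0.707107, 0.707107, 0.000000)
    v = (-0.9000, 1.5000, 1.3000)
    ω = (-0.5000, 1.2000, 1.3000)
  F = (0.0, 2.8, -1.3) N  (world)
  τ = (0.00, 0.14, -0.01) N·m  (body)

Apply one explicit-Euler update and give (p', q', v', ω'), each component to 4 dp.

a = (0.0000, 0.9333, -0.4333)
p + v·dt = (0.9640, 2.9600, -2.4480)
new velocity v' = (-0.9000, 1.5373, 1.2827)
ω×(Iω) gyroscopic = (0.1248, 0.0260, 0.0240)
angular accel α = (-0.7800, 0.9500, -0.1700)
ω + α·dt = (-0.5312, 1.2380, 1.2932)
Hamilton product q⊗(0,ω) = (-0.4949749, 0.9192391, -0.9192391, 1.2020819)
q' = normalize(q + ½dt·q⊗(0,ω)) = (-0.0099, 0.7250, 0.6883, 0.0240)

p' = (0.9640, 2.9600, -2.4480)
q' = (-0.0099, 0.7250, 0.6883, 0.0240)
v' = (-0.9000, 1.5373, 1.2827)
ω' = (-0.5312, 1.2380, 1.2932)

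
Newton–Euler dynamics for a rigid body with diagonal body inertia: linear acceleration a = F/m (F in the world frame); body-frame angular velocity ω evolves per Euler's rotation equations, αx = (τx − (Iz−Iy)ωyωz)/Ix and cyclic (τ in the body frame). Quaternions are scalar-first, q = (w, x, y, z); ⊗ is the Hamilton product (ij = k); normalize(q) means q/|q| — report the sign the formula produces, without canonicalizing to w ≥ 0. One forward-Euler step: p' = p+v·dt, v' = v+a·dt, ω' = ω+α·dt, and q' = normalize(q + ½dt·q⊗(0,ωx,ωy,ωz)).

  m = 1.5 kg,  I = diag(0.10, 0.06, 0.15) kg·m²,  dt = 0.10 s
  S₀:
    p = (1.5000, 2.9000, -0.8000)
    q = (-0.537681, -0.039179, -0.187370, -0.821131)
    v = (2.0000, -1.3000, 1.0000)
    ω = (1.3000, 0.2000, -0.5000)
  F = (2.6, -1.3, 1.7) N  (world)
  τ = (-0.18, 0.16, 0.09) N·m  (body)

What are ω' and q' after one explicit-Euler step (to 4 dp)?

(τ − ω×Iω)/I = (-1.7100, 2.1250, 0.6693)
ω' = ω + α·dt = (1.1290, 0.4125, -0.4331)
2q̇ = q⊗(0,ω) = (-0.3221588, -0.4410741, -1.1945960, 0.5045857)
q + ½dt·q⊗(0,ω), renormalized = (-0.5524, -0.0611, -0.2465, -0.7939)

ω' = (1.1290, 0.4125, -0.4331)
q' = (-0.5524, -0.0611, -0.2465, -0.7939)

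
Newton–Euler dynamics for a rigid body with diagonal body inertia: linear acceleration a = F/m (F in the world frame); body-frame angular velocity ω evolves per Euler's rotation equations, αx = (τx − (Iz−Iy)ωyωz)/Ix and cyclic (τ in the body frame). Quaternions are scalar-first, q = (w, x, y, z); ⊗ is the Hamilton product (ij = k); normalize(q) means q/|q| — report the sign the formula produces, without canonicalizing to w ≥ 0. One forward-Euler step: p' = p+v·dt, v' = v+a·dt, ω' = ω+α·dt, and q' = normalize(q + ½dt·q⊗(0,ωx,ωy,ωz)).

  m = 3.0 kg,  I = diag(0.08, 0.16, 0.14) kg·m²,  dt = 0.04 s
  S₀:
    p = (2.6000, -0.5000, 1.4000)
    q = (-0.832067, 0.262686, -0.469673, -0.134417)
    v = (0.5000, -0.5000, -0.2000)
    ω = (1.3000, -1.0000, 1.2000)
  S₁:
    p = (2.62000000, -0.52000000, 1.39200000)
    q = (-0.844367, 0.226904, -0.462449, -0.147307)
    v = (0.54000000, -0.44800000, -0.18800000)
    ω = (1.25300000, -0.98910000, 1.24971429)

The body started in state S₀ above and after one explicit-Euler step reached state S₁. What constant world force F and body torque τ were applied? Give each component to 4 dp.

F = (3.0000, 3.9000, 0.9000)
τ = (-0.0700, -0.0500, 0.0700)

rate change Δω = (-0.04700000, 0.01090000, 0.04971429)
precession coupling = (0.0240, -0.0936, -0.1040)
applied torque τ = (-0.0700, -0.0500, 0.0700)
Δv = v₁−v₀ = (0.04000000, 0.05200000, 0.01200000)
m·(v₁−v₀)/dt = (3.0000, 3.9000, 0.9000)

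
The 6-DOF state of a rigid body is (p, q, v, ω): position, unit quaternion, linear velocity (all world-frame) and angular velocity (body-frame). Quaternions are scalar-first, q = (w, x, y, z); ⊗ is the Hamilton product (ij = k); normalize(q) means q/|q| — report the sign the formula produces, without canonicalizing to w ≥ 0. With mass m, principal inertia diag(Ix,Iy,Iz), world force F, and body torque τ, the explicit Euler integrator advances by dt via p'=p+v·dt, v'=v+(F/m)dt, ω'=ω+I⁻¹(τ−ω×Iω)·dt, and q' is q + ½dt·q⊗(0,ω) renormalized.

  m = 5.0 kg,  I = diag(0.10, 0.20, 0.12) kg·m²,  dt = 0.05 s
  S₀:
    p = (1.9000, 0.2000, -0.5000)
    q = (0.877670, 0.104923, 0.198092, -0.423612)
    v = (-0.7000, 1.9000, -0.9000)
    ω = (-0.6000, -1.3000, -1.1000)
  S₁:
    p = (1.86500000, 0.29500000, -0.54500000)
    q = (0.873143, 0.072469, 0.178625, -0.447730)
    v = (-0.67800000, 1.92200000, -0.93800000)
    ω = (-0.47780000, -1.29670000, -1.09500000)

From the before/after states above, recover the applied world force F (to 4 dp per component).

v₁ − v₀ = (0.02200000, 0.02200000, -0.03800000)
F = m·Δv/dt = (2.2000, 2.2000, -3.8000)

F = (2.2000, 2.2000, -3.8000)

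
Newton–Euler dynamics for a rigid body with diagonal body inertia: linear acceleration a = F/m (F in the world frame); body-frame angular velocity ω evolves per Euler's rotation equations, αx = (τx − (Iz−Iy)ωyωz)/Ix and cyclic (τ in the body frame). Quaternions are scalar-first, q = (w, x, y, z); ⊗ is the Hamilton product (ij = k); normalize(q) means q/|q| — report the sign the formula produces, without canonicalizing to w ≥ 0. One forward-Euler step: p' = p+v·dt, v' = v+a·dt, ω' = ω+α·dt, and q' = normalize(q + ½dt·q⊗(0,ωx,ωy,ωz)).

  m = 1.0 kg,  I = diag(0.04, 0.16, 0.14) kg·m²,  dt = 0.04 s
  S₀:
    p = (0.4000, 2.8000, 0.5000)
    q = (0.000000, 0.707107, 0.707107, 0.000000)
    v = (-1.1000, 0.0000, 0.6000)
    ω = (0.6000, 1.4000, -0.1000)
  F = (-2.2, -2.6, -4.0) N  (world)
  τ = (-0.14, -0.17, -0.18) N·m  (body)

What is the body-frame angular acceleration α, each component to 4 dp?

gyro term ω×Iω = (0.0028, 0.0060, 0.1008)
angular accel α = (-3.5700, -1.1000, -2.0057)

α = (-3.5700, -1.1000, -2.0057)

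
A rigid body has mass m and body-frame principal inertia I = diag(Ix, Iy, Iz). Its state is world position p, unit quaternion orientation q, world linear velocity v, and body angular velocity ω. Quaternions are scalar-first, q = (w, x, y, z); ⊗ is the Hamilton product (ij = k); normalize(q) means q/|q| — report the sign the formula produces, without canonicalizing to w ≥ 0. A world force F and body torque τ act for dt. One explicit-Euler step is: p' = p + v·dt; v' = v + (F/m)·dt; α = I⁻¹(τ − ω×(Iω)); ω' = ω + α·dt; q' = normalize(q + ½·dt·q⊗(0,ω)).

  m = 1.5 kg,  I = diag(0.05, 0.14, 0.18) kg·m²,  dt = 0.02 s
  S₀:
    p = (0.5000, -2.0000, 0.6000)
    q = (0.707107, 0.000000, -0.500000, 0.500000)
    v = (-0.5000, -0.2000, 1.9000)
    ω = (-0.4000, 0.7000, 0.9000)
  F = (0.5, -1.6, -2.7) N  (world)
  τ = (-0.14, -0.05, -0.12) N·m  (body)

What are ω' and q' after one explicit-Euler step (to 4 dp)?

α = I⁻¹(τ − ω×Iω) = (-3.3040, -0.6914, -0.5267)
ω' = ω + α·dt = (-0.4661, 0.6862, 0.8895)
2q̇ = q⊗(0,ω) = (-0.1000000, -1.0828428, 0.2949749, 0.4363963)
q + ½dt·q⊗(0,ω), renormalized = (0.7061, -0.0108, -0.4970, 0.5043)

ω' = (-0.4661, 0.6862, 0.8895)
q' = (0.7061, -0.0108, -0.4970, 0.5043)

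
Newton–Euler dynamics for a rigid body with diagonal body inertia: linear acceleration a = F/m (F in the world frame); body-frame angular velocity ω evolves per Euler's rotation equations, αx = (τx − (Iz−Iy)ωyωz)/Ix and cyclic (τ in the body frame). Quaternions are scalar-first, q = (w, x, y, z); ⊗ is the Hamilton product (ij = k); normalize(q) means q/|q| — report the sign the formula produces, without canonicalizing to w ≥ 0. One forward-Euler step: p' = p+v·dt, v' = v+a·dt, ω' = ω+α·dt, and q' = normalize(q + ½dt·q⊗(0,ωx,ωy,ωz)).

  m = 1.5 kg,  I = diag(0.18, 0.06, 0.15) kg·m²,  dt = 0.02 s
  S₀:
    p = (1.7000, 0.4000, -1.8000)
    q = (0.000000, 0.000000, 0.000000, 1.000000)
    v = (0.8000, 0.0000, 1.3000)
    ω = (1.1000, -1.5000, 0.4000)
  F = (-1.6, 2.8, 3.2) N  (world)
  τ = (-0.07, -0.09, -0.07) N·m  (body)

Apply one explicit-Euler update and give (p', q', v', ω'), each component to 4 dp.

p' = (1.7160, 0.4000, -1.7740)
q' = (-0.0040, 0.0150, 0.0110, 0.9998)
v' = (0.7787, 0.0373, 1.3427)
ω' = (1.0982, -1.5344, 0.3643)

p' = p + v·dt = (1.7160, 0.4000, -1.7740)
v + (F/m)dt = (0.7787, 0.0373, 1.3427)
gyro term ω×Iω = (-0.0540, 0.0132, 0.1980)
(τ − ω×Iω)/I = (-0.0889, -1.7200, -1.7867)
new body rate ω' = (1.0982, -1.5344, 0.3643)
Hamilton product q⊗(0,ω) = (-0.4000000, 1.5000000, 1.1000000, 0.0000000)
updated quaternion q' = (-0.0040, 0.0150, 0.0110, 0.9998)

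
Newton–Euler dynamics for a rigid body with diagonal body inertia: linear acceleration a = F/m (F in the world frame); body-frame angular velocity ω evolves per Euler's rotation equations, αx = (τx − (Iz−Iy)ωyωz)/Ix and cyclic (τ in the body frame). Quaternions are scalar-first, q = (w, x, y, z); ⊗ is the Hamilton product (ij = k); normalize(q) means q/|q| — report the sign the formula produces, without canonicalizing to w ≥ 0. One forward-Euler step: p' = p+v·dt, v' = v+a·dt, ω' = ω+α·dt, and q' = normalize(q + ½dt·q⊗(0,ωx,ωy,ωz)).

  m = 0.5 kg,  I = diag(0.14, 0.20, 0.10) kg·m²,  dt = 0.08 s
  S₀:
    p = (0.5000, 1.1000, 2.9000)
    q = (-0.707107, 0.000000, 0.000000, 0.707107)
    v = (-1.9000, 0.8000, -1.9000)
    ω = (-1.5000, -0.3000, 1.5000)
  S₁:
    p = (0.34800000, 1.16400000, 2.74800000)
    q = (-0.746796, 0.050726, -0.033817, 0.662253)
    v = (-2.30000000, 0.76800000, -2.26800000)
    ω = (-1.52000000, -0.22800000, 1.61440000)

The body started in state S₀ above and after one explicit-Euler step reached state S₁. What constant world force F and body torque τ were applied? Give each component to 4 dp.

v₁ − v₀ = (-0.40000000, -0.03200000, -0.36800000)
F = m·Δv/dt = (-2.5000, -0.2000, -2.3000)
Δω = ω₁−ω₀ = (-0.02000000, 0.07200000, 0.11440000)
τ = I·(Δω/dt) + ω₀×(Iω₀) = (0.0100, 0.0900, 0.1700)

F = (-2.5000, -0.2000, -2.3000)
τ = (0.0100, 0.0900, 0.1700)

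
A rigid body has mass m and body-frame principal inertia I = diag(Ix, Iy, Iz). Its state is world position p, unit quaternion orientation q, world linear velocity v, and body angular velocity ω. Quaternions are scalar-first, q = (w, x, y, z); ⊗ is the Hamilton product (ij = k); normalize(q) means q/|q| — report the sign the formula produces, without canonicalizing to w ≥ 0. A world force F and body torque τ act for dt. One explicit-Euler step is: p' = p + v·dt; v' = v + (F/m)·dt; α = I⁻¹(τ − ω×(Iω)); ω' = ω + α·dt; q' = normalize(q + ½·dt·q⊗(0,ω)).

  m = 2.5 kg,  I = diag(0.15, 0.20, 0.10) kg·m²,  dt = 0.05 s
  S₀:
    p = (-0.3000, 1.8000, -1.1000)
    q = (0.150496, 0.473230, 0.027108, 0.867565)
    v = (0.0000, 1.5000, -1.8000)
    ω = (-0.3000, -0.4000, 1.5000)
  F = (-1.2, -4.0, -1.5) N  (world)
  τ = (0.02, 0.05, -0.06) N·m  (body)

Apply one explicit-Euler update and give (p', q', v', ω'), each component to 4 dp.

a = F/m = (-0.4800, -1.6000, -0.6000)
p + v·dt = (-0.3000, 1.8750, -1.1900)
new velocity v' = (-0.0240, 1.4200, -1.8300)
angular accel α = (-0.2667, 0.3625, -0.6600)
ω + α·dt = (-0.3133, -0.3819, 1.4670)
2q̇ = q⊗(0,ω) = (-1.1485353, 0.3425392, -1.0303129, 0.0445844)
updated quaternion q' = (0.1217, 0.4814, 0.0013, 0.8680)

p' = (-0.3000, 1.8750, -1.1900)
q' = (0.1217, 0.4814, 0.0013, 0.8680)
v' = (-0.0240, 1.4200, -1.8300)
ω' = (-0.3133, -0.3819, 1.4670)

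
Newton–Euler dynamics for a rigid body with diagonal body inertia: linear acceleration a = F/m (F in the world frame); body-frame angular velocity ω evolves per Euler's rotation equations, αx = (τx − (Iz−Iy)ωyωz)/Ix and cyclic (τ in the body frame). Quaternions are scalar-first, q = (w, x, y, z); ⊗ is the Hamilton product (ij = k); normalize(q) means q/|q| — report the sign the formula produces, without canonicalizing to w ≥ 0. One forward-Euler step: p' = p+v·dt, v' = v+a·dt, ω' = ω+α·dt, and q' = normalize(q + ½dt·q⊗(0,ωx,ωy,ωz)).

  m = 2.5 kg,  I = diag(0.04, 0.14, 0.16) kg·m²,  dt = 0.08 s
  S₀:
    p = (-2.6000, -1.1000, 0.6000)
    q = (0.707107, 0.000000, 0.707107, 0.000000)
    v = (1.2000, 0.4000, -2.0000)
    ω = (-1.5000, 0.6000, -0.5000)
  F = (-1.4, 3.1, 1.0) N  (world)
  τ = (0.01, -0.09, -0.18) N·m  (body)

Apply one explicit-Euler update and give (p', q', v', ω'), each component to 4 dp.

p' = (-2.5040, -1.0680, 0.4400)
q' = (0.6886, -0.0564, 0.7224, 0.0282)
v' = (1.1552, 0.4992, -1.9680)
ω' = (-1.4680, 0.6000, -0.5450)

p' = p + v·dt = (-2.5040, -1.0680, 0.4400)
v' = v + a·dt = (1.1552, 0.4992, -1.9680)
precession coupling ω×(Iω) = (-0.0060, -0.0900, -0.0900)
angular accel α = (0.4000, 0.0000, -0.5625)
ω' = ω + α·dt = (-1.4680, 0.6000, -0.5450)
2q̇ = q⊗(0,ω) = (-0.4242642, -1.4142140, 0.4242642, 0.7071070)
q' = normalize(q + ½dt·q⊗(0,ω)) = (0.6886, -0.0564, 0.7224, 0.0282)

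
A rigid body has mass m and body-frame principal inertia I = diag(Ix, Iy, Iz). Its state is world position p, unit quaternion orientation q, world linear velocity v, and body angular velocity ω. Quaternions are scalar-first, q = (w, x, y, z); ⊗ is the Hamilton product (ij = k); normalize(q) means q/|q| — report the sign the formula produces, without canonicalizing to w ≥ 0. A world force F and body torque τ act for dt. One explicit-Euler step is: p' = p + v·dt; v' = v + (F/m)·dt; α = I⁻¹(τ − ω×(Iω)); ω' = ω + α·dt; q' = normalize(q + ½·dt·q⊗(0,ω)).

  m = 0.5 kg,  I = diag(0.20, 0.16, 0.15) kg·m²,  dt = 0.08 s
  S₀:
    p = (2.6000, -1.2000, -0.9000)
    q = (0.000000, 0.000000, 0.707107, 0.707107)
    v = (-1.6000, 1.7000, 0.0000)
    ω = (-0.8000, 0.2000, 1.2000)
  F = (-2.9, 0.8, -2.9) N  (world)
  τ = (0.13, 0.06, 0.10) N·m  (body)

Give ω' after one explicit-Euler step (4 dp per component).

ω' = (-0.7470, 0.2540, 1.2499)

(τ − ω×Iω)/I = (0.6620, 0.6750, 0.6240)
new body rate ω' = (-0.7470, 0.2540, 1.2499)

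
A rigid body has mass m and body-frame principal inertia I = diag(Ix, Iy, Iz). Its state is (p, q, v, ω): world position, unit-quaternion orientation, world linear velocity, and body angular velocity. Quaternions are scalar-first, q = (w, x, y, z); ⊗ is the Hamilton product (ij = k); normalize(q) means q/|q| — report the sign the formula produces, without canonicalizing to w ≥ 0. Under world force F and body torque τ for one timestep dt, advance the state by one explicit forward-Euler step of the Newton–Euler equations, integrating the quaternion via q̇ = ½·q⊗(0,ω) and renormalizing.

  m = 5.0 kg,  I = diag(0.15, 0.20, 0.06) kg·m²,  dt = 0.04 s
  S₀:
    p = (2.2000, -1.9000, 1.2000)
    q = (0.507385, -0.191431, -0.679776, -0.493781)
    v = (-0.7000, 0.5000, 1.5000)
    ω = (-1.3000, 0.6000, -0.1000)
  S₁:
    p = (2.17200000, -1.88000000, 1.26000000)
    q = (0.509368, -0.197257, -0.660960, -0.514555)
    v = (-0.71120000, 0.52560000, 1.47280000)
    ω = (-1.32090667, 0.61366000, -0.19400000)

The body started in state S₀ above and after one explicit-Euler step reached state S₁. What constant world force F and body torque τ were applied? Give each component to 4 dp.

Δω = ω₁−ω₀ = (-0.02090667, 0.01366000, -0.09400000)
I·α + gyro = (-0.0700, 0.0800, -0.1800)
Δv = v₁−v₀ = (-0.01120000, 0.02560000, -0.02720000)
applied force F = (-1.4000, 3.2000, -3.4000)

F = (-1.4000, 3.2000, -3.4000)
τ = (-0.0700, 0.0800, -0.1800)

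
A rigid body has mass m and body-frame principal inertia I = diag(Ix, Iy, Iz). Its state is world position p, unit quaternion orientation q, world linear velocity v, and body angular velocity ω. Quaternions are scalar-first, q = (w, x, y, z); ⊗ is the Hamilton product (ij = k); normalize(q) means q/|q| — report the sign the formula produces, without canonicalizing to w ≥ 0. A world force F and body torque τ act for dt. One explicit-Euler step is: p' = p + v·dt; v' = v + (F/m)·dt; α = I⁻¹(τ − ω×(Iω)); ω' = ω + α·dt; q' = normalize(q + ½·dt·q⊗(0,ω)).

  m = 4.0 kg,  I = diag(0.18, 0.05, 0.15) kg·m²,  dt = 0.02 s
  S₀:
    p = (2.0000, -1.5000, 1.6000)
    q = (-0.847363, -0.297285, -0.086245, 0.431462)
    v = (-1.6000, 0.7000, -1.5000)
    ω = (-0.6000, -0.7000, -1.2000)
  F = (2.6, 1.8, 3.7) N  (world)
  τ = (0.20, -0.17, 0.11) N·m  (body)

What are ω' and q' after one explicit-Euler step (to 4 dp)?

ω' = (-0.5871, -0.7766, -1.1781)
q' = (-0.8445, -0.2881, -0.0865, 0.4431)

α = I⁻¹(τ − ω×Iω) = (0.6444, -3.8320, 1.0973)
ω' = ω + α·dt = (-0.5871, -0.7766, -1.1781)
Hamilton product q⊗(0,ω) = (0.2790119, 0.9139352, -0.0224651, 1.1731881)
q' = normalize(q + ½dt·q⊗(0,ω)) = (-0.8445, -0.2881, -0.0865, 0.4431)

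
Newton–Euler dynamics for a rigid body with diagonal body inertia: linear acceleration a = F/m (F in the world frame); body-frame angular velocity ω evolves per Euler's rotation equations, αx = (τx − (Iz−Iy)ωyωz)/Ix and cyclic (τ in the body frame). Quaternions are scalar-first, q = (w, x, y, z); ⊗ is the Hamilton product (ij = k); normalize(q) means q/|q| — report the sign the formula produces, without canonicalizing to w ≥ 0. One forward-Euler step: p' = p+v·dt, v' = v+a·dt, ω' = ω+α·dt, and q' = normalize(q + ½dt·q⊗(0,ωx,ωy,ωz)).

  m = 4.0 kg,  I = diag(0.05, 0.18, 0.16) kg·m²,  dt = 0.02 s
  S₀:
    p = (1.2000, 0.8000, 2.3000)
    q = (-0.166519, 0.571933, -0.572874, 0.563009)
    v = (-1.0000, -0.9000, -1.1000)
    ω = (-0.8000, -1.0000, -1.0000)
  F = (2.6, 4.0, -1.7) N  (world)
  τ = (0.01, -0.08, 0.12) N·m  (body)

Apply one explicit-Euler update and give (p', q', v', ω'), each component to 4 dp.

a = F/m = (0.6500, 1.0000, -0.4250)
p + v·dt = (1.1800, 0.7820, 2.2780)
v + (F/m)dt = (-0.9870, -0.8800, -1.1085)
ω×(Iω) gyroscopic = (-0.0200, -0.0880, 0.1040)
α = I⁻¹(τ − ω×Iω) = (0.6000, 0.0444, 0.1000)
new body rate ω' = (-0.7880, -0.9991, -0.9980)
Hamilton product q⊗(0,ω) = (0.4476814, 1.2690982, 0.2880448, -0.8637132)
q' = normalize(q + ½dt·q⊗(0,ω)) = (-0.1620, 0.5845, -0.5699, 0.5543)

p' = (1.1800, 0.7820, 2.2780)
q' = (-0.1620, 0.5845, -0.5699, 0.5543)
v' = (-0.9870, -0.8800, -1.1085)
ω' = (-0.7880, -0.9991, -0.9980)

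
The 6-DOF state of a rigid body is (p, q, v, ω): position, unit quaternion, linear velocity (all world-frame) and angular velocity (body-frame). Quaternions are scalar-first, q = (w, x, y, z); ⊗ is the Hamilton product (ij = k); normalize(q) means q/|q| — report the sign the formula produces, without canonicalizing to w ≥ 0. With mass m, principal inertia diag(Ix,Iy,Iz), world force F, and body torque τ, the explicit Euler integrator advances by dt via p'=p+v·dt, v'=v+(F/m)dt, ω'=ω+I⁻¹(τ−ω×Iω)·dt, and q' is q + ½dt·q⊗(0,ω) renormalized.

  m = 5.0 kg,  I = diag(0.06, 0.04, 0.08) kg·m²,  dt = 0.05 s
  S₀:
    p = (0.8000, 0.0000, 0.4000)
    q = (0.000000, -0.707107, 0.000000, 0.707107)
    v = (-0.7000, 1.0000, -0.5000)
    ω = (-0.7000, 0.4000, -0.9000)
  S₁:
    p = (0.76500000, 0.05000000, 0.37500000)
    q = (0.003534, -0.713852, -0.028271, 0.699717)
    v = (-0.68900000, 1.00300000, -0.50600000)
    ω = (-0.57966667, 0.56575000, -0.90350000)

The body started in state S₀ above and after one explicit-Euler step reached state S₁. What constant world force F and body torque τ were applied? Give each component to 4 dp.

F = (1.1000, 0.3000, -0.6000)
τ = (0.1300, 0.1200, 0.0000)

v₁ − v₀ = (0.01100000, 0.00300000, -0.00600000)
m·(v₁−v₀)/dt = (1.1000, 0.3000, -0.6000)
rate change Δω = (0.12033333, 0.16575000, -0.00350000)
precession coupling = (-0.0144, -0.0126, 0.0056)
τ = I·(Δω/dt) + ω₀×(Iω₀) = (0.1300, 0.1200, 0.0000)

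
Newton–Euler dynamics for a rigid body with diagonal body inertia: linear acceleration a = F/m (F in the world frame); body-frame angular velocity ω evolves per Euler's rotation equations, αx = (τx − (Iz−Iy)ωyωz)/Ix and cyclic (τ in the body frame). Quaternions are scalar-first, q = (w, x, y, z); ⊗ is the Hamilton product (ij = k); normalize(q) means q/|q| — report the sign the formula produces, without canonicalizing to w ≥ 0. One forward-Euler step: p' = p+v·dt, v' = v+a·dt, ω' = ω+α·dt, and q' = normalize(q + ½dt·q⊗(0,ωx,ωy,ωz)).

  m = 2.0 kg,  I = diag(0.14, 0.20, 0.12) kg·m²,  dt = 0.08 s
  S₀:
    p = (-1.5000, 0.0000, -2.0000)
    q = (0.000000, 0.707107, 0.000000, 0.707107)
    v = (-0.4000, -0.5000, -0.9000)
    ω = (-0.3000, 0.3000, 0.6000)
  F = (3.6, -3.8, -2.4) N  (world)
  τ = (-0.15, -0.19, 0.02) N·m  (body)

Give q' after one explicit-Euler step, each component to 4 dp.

2q̇ = q⊗(0,ω) = (-0.2121321, -0.2121321, -0.6363963, 0.2121321)
q + ½dt·q⊗(0,ω), renormalized = (-0.0085, 0.6983, -0.0254, 0.7153)

q' = (-0.0085, 0.6983, -0.0254, 0.7153)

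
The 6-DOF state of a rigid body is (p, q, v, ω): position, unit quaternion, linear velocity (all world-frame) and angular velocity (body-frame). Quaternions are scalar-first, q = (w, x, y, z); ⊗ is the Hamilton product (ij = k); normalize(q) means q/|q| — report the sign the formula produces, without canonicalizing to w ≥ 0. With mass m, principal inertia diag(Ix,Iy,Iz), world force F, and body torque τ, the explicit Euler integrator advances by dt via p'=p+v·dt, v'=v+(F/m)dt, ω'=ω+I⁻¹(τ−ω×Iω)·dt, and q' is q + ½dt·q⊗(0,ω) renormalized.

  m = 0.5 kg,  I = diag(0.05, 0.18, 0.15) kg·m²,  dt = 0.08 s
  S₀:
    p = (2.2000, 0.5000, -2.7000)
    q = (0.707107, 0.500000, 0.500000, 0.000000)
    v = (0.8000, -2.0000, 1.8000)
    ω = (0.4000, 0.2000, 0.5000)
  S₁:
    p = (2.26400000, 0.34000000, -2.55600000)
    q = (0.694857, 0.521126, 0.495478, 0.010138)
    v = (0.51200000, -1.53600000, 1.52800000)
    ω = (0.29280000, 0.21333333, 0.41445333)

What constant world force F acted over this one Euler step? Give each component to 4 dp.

F = (-1.8000, 2.9000, -1.7000)

Δv = v₁−v₀ = (-0.28800000, 0.46400000, -0.27200000)
F = m·Δv/dt = (-1.8000, 2.9000, -1.7000)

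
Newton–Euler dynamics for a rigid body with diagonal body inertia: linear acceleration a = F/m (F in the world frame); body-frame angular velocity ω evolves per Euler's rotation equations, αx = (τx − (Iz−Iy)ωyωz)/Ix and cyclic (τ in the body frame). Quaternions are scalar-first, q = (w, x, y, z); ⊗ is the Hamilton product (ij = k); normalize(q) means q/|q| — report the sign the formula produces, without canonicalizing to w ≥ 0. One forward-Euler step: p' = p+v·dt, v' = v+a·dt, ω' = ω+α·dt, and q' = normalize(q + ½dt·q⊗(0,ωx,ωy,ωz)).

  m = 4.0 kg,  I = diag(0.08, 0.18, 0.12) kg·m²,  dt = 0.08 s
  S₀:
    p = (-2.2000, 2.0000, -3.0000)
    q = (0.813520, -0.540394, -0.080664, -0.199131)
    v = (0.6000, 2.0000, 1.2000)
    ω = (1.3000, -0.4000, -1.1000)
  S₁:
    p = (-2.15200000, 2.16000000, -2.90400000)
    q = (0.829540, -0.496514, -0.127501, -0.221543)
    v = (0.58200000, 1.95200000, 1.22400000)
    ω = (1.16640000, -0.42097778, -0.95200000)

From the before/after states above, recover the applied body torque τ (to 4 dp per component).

τ = (-0.1600, 0.0100, 0.1700)

ω₁ − ω₀ = (-0.13360000, -0.02097778, 0.14800000)
I·α + gyro = (-0.1600, 0.0100, 0.1700)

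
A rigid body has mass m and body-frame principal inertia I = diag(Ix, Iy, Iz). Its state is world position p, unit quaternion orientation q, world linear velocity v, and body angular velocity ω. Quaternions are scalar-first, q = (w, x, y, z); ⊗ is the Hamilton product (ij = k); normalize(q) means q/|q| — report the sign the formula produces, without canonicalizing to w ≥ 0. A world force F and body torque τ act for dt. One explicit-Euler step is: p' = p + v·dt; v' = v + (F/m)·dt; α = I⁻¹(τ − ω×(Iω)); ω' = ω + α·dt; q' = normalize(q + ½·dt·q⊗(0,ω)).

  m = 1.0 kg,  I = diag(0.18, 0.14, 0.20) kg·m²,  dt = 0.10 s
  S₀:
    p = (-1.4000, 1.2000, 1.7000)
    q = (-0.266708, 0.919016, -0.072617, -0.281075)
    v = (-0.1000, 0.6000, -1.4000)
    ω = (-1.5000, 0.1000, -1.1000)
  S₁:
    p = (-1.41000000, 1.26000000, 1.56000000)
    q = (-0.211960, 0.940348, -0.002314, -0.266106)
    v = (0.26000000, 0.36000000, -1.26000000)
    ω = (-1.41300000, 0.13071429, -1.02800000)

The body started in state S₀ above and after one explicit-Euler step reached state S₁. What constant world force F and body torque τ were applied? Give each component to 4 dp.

Δω = ω₁−ω₀ = (0.08700000, 0.03071429, 0.07200000)
precession coupling = (-0.0066, -0.0330, 0.0060)
I·α + gyro = (0.1500, 0.0100, 0.1500)
v₁ − v₀ = (0.36000000, -0.24000000, 0.14000000)
applied force F = (3.6000, -2.4000, 1.4000)

F = (3.6000, -2.4000, 1.4000)
τ = (0.1500, 0.0100, 0.1500)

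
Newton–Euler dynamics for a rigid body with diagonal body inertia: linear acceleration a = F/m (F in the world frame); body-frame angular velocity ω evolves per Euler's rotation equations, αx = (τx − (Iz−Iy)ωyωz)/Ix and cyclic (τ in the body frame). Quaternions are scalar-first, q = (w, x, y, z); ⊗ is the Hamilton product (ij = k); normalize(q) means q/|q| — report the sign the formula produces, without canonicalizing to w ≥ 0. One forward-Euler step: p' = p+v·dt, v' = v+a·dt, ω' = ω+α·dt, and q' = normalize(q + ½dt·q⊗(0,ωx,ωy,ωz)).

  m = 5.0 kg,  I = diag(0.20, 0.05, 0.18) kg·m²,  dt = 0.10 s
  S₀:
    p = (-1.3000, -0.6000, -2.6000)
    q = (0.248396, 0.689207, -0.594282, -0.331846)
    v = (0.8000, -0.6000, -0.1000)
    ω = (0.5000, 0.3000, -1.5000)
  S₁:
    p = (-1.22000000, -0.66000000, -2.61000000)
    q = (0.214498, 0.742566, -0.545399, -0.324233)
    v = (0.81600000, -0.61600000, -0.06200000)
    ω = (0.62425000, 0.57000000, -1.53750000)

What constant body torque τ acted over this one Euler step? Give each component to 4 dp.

τ = (0.1900, 0.1200, -0.0900)

Δω = ω₁−ω₀ = (0.12425000, 0.27000000, -0.03750000)
applied torque τ = (0.1900, 0.1200, -0.0900)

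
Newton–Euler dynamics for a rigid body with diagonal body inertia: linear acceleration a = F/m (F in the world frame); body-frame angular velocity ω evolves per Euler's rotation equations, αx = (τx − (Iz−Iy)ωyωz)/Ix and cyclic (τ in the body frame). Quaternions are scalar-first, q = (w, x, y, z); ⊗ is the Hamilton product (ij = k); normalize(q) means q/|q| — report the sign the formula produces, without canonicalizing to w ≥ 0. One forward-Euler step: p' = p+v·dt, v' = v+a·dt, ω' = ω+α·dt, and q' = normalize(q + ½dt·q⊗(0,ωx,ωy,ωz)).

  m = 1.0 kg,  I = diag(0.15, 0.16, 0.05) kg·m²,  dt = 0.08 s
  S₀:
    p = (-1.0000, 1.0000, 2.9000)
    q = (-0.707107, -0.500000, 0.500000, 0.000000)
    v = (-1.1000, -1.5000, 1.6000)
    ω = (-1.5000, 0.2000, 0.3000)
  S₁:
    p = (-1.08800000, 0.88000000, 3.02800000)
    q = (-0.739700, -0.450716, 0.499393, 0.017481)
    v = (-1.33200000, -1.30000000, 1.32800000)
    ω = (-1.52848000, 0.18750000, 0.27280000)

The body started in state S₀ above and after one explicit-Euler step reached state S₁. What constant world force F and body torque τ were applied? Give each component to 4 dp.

ω₁ − ω₀ = (-0.02848000, -0.01250000, -0.02720000)
gyro term ω₀×Iω₀ = (-0.0066, -0.0450, -0.0030)
I·α + gyro = (-0.0600, -0.0700, -0.0200)
v₁ − v₀ = (-0.23200000, 0.20000000, -0.27200000)
m·(v₁−v₀)/dt = (-2.9000, 2.5000, -3.4000)

F = (-2.9000, 2.5000, -3.4000)
τ = (-0.0600, -0.0700, -0.0200)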